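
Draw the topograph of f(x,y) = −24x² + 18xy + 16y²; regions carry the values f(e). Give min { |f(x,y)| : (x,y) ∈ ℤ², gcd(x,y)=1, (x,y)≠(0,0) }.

river: ρ → (16,14,-26)
river: ρ → (-26,38,4)
river: ρ → (4,42,-6)
river: ρ → (-6,42,4)
river: ρ → (4,38,-26)
river: ρ → (-26,14,16)
river: ρ → (16,18,-24)
river: ρ → (-24,30,10)
river: ρ → (10,30,-24)
river: ρ → (-24,18,16)
closes: descent 0, river 10
min |a| on river = 4

4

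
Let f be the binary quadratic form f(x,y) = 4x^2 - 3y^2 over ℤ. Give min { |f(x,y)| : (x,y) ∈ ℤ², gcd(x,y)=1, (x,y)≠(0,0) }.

descent: ρ → (-3,6,1)  [lands on river]
river: ρ → (1,6,-3)
closes: descent 1, river 2
min |a| on river = 1

1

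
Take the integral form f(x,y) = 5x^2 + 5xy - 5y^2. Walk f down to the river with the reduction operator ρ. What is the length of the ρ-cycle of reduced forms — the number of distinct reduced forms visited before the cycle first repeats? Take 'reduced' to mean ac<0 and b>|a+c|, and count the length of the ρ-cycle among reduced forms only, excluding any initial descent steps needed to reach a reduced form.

D = 125, ⌊√D⌋ = 11
river: ρ → (-5,5,5)
river: ρ → (5,5,-5)
ρ-cycle length = 2 (tail of 0 descent steps not counted)

2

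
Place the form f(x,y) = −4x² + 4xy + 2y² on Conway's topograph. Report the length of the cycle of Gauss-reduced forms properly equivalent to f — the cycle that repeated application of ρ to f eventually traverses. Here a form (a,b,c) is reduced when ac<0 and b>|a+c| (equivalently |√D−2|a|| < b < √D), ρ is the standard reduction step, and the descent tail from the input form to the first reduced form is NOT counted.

D = 48, ⌊√D⌋ = 6
river: ρ → (2,4,-4)
river: ρ → (-4,4,2)
ρ-cycle length = 2 (tail of 0 descent steps not counted)

2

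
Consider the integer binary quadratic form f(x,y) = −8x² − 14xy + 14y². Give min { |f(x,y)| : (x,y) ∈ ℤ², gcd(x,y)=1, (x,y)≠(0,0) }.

descent: ρ → (14,14,-8)  [lands on river]
river: ρ → (-8,18,10)
river: ρ → (10,22,-4)
river: ρ → (-4,18,20)
river: ρ → (20,22,-2)
river: ρ → (-2,22,20)
river: ρ → (20,18,-4)
river: ρ → (-4,22,10)
river: ρ → (10,18,-8)
river: ρ → (-8,14,14)
closes: descent 1, river 10
min |a| on river = 2

2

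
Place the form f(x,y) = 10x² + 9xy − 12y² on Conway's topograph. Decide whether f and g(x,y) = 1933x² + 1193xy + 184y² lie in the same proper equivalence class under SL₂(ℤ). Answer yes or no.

D₁ = 561, D₂ = 561
river cycle of f (length 16): (-12, 15, 7), (7, 13, -14), (-14, 15, 6), (6, 21, -5), (-5, 19, 10), (10, 21, -3), (-3, 21, 10), (10, 19, -5), (-5, 21, 6), (6, 15, -14), … (6 more)
river cycle of g (length 16): (10, 9, -12), (-12, 15, 7), (7, 13, -14), (-14, 15, 6), (6, 21, -5), (-5, 19, 10), (10, 21, -3), (-3, 21, 10), (10, 19, -5), (-5, 21, 6), … (6 more)
cycles coincide ⇒ equivalent

yes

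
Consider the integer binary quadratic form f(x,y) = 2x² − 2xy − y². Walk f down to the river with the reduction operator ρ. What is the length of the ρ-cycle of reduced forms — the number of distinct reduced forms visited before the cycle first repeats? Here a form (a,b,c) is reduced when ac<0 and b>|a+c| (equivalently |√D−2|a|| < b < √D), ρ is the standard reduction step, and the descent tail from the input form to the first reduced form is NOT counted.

D = 12, ⌊√D⌋ = 3
descent: ρ → (-1,2,2)  [lands on river]
river: ρ → (2,2,-1)
ρ-cycle length = 2 (tail of 1 descent step not counted)

2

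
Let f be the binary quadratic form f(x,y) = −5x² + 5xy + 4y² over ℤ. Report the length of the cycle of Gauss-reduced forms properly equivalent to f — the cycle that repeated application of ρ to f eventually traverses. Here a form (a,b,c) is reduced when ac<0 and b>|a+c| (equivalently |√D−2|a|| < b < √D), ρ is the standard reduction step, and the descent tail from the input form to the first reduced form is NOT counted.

D = 105, ⌊√D⌋ = 10
river: ρ → (4,3,-6)
river: ρ → (-6,9,1)
river: ρ → (1,9,-6)
river: ρ → (-6,3,4)
river: ρ → (4,5,-5)
river: ρ → (-5,5,4)
ρ-cycle length = 6 (tail of 0 descent steps not counted)

6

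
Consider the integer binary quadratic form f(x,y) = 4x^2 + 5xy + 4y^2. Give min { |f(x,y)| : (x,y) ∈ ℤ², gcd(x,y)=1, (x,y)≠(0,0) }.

translate: b→-3 (≡5 mod 8), so (4,5,4)→(4,-3,3)
flip: (4,-3,3)→(3,3,4)
reduced (well bottom): (3,3,4) with a≤c, −a<b≤a
well minimum = a = 3

3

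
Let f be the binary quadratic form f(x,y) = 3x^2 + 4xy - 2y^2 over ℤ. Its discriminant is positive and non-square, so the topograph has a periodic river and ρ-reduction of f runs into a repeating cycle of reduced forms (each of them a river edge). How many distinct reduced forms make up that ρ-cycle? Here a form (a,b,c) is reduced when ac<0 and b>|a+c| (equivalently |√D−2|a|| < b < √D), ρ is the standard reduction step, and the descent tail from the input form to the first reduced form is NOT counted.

D = 40, ⌊√D⌋ = 6
river: ρ → (-2,4,3)
river: ρ → (3,2,-3)
river: ρ → (-3,4,2)
river: ρ → (2,4,-3)
river: ρ → (-3,2,3)
river: ρ → (3,4,-2)
ρ-cycle length = 6 (tail of 0 descent steps not counted)

6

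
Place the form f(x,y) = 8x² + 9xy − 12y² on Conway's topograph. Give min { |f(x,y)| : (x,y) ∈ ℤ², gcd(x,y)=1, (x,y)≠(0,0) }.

river: ρ → (-12,15,5)
river: ρ → (5,15,-12)
river: ρ → (-12,9,8)
river: ρ → (8,7,-13)
river: ρ → (-13,19,2)
river: ρ → (2,21,-3)
river: ρ → (-3,21,2)
river: ρ → (2,19,-13)
river: ρ → (-13,7,8)
river: ρ → (8,9,-12)
closes: descent 0, river 10
min |a| on river = 2

2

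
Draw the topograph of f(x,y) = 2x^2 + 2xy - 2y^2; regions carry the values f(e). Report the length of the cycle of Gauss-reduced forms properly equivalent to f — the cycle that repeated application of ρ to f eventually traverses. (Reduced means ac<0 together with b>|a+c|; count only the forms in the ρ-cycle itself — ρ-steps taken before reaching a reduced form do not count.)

D = 20, ⌊√D⌋ = 4
river: ρ → (-2,2,2)
river: ρ → (2,2,-2)
ρ-cycle length = 2 (tail of 0 descent steps not counted)

2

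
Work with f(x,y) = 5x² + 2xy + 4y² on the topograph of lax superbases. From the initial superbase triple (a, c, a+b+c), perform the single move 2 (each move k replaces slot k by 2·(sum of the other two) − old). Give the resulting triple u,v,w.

start (5,4,11) = (f(1,0),f(0,1),f(1,1))
replace slot 2: 2·(5+11) − 4 = 28 → (5,28,11)

5,28,11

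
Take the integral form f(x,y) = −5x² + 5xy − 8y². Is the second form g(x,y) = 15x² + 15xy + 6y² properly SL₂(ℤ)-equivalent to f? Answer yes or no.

D₁ = -135, D₂ = -135
f is negative-definite; reduce −f:
−f: translate: b→5 (≡-5 mod 10), so (5,-5,8)→(5,5,8)
−f: reduced (well bottom): (5,5,8) with a≤c, −a<b≤a
flip sign back: reduced form of f is (-5,-5,-8)
g: flip: (15,15,6)→(6,-15,15)
g: translate: b→-3 (≡-15 mod 12), so (6,-15,15)→(6,-3,6)
g: flip: (6,-3,6)→(6,3,6)
g: reduced (well bottom): (6,3,6) with a≤c, −a<b≤a
reduced forms (-5, -5, -8) vs (6, 3, 6) ⇒ inequivalent

no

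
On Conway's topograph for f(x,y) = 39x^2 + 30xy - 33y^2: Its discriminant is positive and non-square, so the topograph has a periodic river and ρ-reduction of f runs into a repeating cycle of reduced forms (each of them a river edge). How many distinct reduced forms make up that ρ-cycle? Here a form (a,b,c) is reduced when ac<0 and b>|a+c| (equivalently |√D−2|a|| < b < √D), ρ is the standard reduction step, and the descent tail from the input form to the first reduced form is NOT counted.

D = 6048, ⌊√D⌋ = 77
river: ρ → (-33,36,36)
river: ρ → (36,36,-33)
river: ρ → (-33,30,39)
river: ρ → (39,48,-24)
river: ρ → (-24,48,39)
river: ρ → (39,30,-33)
ρ-cycle length = 6 (tail of 0 descent steps not counted)

6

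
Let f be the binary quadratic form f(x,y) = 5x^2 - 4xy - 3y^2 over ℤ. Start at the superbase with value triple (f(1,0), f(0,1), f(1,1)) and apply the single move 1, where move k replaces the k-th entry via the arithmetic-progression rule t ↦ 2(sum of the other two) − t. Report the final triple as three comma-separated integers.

start (5,-3,-2) = (f(1,0),f(0,1),f(1,1))
replace slot 1: 2·((-3)+(-2)) − 5 = -15 → (-15,-3,-2)

-15,-3,-2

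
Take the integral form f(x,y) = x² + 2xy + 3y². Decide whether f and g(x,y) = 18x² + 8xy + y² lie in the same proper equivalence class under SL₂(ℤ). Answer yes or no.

D₁ = -8, D₂ = -8
f: translate: b→0 (≡2 mod 2), so (1,2,3)→(1,0,2)
f: reduced (well bottom): (1,0,2) with a≤c, −a<b≤a
g: flip: (18,8,1)→(1,-8,18)
g: translate: b→0 (≡-8 mod 2), so (1,-8,18)→(1,0,2)
g: reduced (well bottom): (1,0,2) with a≤c, −a<b≤a
reduced forms (1, 0, 2) vs (1, 0, 2) ⇒ equivalent

yes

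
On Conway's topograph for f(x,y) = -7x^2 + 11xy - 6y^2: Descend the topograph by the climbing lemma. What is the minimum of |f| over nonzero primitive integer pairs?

translate: b→3 (≡-11 mod 14), so (7,-11,6)→(7,3,2)
flip: (7,3,2)→(2,-3,7)
translate: b→1 (≡-3 mod 4), so (2,-3,7)→(2,1,6)
reduced (well bottom): (2,1,6) with a≤c, −a<b≤a
well minimum |f| = |-2| = 2 (negative-definite)

2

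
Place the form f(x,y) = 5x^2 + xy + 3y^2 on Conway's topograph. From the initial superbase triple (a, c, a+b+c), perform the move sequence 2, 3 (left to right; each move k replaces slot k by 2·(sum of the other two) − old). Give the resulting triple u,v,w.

start (5,3,9) = (f(1,0),f(0,1),f(1,1))
replace slot 2: 2·(5+9) − 3 = 25 → (5,25,9)
replace slot 3: 2·(5+25) − 9 = 51 → (5,25,51)

5,25,51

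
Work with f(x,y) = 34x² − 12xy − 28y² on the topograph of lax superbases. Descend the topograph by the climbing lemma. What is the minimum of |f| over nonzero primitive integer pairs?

descent: ρ → (-28,12,34)  [lands on river]
river: ρ → (34,56,-6)
river: ρ → (-6,52,52)
river: ρ → (52,52,-6)
river: ρ → (-6,56,34)
river: ρ → (34,12,-28)
river: ρ → (-28,44,18)
river: ρ → (18,28,-44)
river: ρ → (-44,60,2)
river: ρ → (2,60,-44)
river: ρ → (-44,28,18)
river: ρ → (18,44,-28)
closes: descent 1, river 12
min |a| on river = 2

2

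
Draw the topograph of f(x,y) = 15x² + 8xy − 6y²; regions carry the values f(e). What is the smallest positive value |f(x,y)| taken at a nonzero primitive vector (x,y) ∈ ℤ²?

descent: ρ → (-6,16,7)  [lands on river]
river: ρ → (7,12,-10)
river: ρ → (-10,8,9)
river: ρ → (9,10,-9)
river: ρ → (-9,8,10)
river: ρ → (10,12,-7)
river: ρ → (-7,16,6)
river: ρ → (6,20,-1)
river: ρ → (-1,20,6)
river: ρ → (6,16,-7)
river: ρ → (-7,12,10)
river: ρ → (10,8,-9)
river: ρ → (-9,10,9)
river: ρ → (9,8,-10)
river: ρ → (-10,12,7)
river: ρ → (7,16,-6)
river: ρ → (-6,20,1)
river: ρ → (1,20,-6)
closes: descent 1, river 18
min |a| on river = 1

1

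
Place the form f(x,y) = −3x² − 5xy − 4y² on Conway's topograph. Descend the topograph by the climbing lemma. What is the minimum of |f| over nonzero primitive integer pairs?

translate: b→-1 (≡5 mod 6), so (3,5,4)→(3,-1,2)
flip: (3,-1,2)→(2,1,3)
reduced (well bottom): (2,1,3) with a≤c, −a<b≤a
well minimum |f| = |-2| = 2 (negative-definite)

2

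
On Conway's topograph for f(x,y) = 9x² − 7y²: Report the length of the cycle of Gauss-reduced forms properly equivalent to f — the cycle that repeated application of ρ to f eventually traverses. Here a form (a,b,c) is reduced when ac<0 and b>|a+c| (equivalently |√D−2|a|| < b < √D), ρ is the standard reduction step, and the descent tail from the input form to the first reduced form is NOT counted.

D = 252, ⌊√D⌋ = 15
descent: ρ → (-7,14,2)  [lands on river]
river: ρ → (2,14,-7)
ρ-cycle length = 2 (tail of 1 descent step not counted)

2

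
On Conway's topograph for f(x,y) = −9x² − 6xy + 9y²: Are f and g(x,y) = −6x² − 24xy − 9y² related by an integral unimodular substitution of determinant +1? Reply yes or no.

D₁ = 360, D₂ = 360
river cycle of f (length 6): (9, 6, -9), (-9, 12, 6), (6, 12, -9), (-9, 6, 9), (9, 12, -6), (-6, 12, 9)
river cycle of g (length 6): (-9, 6, 9), (9, 12, -6), (-6, 12, 9), (9, 6, -9), (-9, 12, 6), (6, 12, -9)
cycles coincide ⇒ equivalent

yes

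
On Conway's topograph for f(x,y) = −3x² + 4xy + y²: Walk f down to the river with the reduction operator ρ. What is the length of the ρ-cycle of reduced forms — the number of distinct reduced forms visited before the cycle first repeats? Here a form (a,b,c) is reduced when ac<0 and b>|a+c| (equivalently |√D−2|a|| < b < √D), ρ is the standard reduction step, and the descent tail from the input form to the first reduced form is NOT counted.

D = 28, ⌊√D⌋ = 5
river: ρ → (1,4,-3)
river: ρ → (-3,2,2)
river: ρ → (2,2,-3)
river: ρ → (-3,4,1)
ρ-cycle length = 4 (tail of 0 descent steps not counted)

4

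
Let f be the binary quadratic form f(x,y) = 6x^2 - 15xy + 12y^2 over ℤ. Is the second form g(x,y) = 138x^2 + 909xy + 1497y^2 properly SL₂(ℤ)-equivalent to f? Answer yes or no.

D₁ = -63, D₂ = -63
f: translate: b→-3 (≡-15 mod 12), so (6,-15,12)→(6,-3,3)
f: flip: (6,-3,3)→(3,3,6)
f: reduced (well bottom): (3,3,6) with a≤c, −a<b≤a
g: translate: b→81 (≡909 mod 276), so (138,909,1497)→(138,81,12)
g: flip: (138,81,12)→(12,-81,138)
g: translate: b→-9 (≡-81 mod 24), so (12,-81,138)→(12,-9,3)
g: flip: (12,-9,3)→(3,9,12)
g: translate: b→3 (≡9 mod 6), so (3,9,12)→(3,3,6)
g: reduced (well bottom): (3,3,6) with a≤c, −a<b≤a
reduced forms (3, 3, 6) vs (3, 3, 6) ⇒ equivalent

yes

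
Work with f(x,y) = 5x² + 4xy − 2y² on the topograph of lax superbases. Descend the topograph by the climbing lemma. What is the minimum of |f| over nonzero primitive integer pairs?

river: ρ → (-2,4,5)
river: ρ → (5,6,-1)
river: ρ → (-1,6,5)
river: ρ → (5,4,-2)
closes: descent 0, river 4
min |a| on river = 1

1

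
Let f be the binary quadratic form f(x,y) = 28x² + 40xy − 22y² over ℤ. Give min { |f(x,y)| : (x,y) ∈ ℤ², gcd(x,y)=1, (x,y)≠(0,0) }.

river: ρ → (-22,48,20)
river: ρ → (20,32,-38)
river: ρ → (-38,44,14)
river: ρ → (14,40,-44)
river: ρ → (-44,48,10)
river: ρ → (10,52,-34)
river: ρ → (-34,16,28)
river: ρ → (28,40,-22)
closes: descent 0, river 8
min |a| on river = 10

10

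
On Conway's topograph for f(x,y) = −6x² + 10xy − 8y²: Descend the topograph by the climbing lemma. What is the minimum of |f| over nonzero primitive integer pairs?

translate: b→2 (≡-10 mod 12), so (6,-10,8)→(6,2,4)
flip: (6,2,4)→(4,-2,6)
reduced (well bottom): (4,-2,6) with a≤c, −a<b≤a
well minimum |f| = |-4| = 4 (negative-definite)

4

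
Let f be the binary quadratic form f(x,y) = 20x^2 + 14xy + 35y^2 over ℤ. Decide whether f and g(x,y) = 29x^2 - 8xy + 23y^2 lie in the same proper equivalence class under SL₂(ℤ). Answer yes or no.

D₁ = -2604, D₂ = -2604
f: reduced (well bottom): (20,14,35) with a≤c, −a<b≤a
g: flip: (29,-8,23)→(23,8,29)
g: reduced (well bottom): (23,8,29) with a≤c, −a<b≤a
reduced forms (20, 14, 35) vs (23, 8, 29) ⇒ inequivalent

no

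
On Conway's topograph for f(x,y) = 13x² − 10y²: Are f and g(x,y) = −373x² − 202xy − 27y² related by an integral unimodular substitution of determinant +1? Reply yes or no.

D₁ = 520, D₂ = 520
river cycle of f (length 6): (-10, 20, 3), (3, 22, -3), (-3, 20, 10), (10, 20, -3), (-3, 22, 3), (3, 20, -10)
river cycle of g (length 6): (3, 20, -10), (-10, 20, 3), (3, 22, -3), (-3, 20, 10), (10, 20, -3), (-3, 22, 3)
cycles coincide ⇒ equivalent

yes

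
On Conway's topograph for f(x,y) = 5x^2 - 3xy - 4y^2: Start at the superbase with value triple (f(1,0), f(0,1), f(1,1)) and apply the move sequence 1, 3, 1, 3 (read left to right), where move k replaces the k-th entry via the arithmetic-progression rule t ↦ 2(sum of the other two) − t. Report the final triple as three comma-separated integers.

start (5,-4,-2) = (f(1,0),f(0,1),f(1,1))
replace slot 1: 2·((-4)+(-2)) − 5 = -17 → (-17,-4,-2)
replace slot 3: 2·((-17)+(-4)) − (-2) = -40 → (-17,-4,-40)
replace slot 1: 2·((-4)+(-40)) − (-17) = -71 → (-71,-4,-40)
replace slot 3: 2·((-71)+(-4)) − (-40) = -110 → (-71,-4,-110)

-71,-4,-110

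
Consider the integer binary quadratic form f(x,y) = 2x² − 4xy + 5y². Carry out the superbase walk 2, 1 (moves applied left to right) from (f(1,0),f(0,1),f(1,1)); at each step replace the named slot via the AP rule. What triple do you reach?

start (2,5,3) = (f(1,0),f(0,1),f(1,1))
replace slot 2: 2·(2+3) − 5 = 5 → (2,5,3)
replace slot 1: 2·(5+3) − 2 = 14 → (14,5,3)

14,5,3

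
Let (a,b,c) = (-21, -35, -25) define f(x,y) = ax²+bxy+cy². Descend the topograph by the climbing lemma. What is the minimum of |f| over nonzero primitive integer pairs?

translate: b→-7 (≡35 mod 42), so (21,35,25)→(21,-7,11)
flip: (21,-7,11)→(11,7,21)
reduced (well bottom): (11,7,21) with a≤c, −a<b≤a
well minimum |f| = |-11| = 11 (negative-definite)

11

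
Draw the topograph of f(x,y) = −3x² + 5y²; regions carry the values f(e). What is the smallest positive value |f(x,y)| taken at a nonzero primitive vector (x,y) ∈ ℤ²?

descent: ρ → (5,0,-3)
descent: ρ → (-3,6,2)  [lands on river]
river: ρ → (2,6,-3)
closes: descent 2, river 2
min |a| on river = 2

2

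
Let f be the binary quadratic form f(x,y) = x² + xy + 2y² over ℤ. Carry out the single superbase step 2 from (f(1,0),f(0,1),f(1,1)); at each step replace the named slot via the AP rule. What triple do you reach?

start (1,2,4) = (f(1,0),f(0,1),f(1,1))
replace slot 2: 2·(1+4) − 2 = 8 → (1,8,4)

1,8,4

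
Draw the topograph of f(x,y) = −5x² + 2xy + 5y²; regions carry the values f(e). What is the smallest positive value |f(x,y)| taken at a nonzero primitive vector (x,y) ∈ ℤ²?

river: ρ → (5,8,-2)
river: ρ → (-2,8,5)
river: ρ → (5,2,-5)
river: ρ → (-5,8,2)
river: ρ → (2,8,-5)
river: ρ → (-5,2,5)
closes: descent 0, river 6
min |a| on river = 2

2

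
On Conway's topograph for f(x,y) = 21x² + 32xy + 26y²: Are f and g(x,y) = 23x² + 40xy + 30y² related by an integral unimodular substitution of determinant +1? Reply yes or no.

D₁ = -1160, D₂ = -1160
f: translate: b→-10 (≡32 mod 42), so (21,32,26)→(21,-10,15)
f: flip: (21,-10,15)→(15,10,21)
f: reduced (well bottom): (15,10,21) with a≤c, −a<b≤a
g: translate: b→-6 (≡40 mod 46), so (23,40,30)→(23,-6,13)
g: flip: (23,-6,13)→(13,6,23)
g: reduced (well bottom): (13,6,23) with a≤c, −a<b≤a
reduced forms (15, 10, 21) vs (13, 6, 23) ⇒ inequivalent

no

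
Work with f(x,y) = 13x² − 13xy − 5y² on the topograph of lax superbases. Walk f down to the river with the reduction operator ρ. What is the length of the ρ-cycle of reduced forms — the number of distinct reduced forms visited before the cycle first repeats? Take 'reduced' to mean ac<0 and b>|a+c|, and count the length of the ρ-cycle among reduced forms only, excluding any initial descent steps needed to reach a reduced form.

D = 429, ⌊√D⌋ = 20
descent: ρ → (-5,13,13)  [lands on river]
river: ρ → (13,13,-5)
river: ρ → (-5,17,7)
river: ρ → (7,11,-11)
river: ρ → (-11,11,7)
river: ρ → (7,17,-5)
ρ-cycle length = 6 (tail of 1 descent step not counted)

6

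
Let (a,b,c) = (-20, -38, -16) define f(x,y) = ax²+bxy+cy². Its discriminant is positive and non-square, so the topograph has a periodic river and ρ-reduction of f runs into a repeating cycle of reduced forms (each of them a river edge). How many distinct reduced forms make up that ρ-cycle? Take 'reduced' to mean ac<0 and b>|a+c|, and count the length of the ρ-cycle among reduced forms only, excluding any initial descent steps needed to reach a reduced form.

D = 164, ⌊√D⌋ = 12
descent: ρ → (-16,6,2)
descent: ρ → (2,10,-8)  [lands on river]
river: ρ → (-8,6,4)
river: ρ → (4,10,-4)
river: ρ → (-4,6,8)
river: ρ → (8,10,-2)
river: ρ → (-2,10,8)
river: ρ → (8,6,-4)
river: ρ → (-4,10,4)
river: ρ → (4,6,-8)
river: ρ → (-8,10,2)
ρ-cycle length = 10 (tail of 2 descent steps not counted)

10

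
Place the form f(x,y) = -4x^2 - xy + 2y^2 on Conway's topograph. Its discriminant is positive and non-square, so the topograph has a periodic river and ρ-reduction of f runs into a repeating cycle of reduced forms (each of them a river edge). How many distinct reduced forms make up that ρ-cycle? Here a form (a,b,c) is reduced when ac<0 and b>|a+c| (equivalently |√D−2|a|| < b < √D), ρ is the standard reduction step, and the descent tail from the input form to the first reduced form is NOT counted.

D = 33, ⌊√D⌋ = 5
descent: ρ → (2,5,-1)  [lands on river]
river: ρ → (-1,5,2)
river: ρ → (2,3,-3)
river: ρ → (-3,3,2)
ρ-cycle length = 4 (tail of 1 descent step not counted)

4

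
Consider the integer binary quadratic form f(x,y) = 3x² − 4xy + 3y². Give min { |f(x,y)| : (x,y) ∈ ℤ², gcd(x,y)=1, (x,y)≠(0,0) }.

translate: b→2 (≡-4 mod 6), so (3,-4,3)→(3,2,2)
flip: (3,2,2)→(2,-2,3)
translate: b→2 (≡-2 mod 4), so (2,-2,3)→(2,2,3)
reduced (well bottom): (2,2,3) with a≤c, −a<b≤a
well minimum = a = 2

2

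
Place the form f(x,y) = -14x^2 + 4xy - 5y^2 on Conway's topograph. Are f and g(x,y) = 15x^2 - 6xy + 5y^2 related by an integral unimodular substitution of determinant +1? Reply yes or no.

D₁ = -264, D₂ = -264
f is negative-definite; reduce −f:
−f: flip: (14,-4,5)→(5,4,14)
−f: reduced (well bottom): (5,4,14) with a≤c, −a<b≤a
flip sign back: reduced form of f is (-5,-4,-14)
g: flip: (15,-6,5)→(5,6,15)
g: translate: b→-4 (≡6 mod 10), so (5,6,15)→(5,-4,14)
g: reduced (well bottom): (5,-4,14) with a≤c, −a<b≤a
reduced forms (-5, -4, -14) vs (5, -4, 14) ⇒ inequivalent

no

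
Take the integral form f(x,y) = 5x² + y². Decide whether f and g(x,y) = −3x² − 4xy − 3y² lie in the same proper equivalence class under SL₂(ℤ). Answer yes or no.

D₁ = -20, D₂ = -20
f: flip: (5,0,1)→(1,0,5)
f: reduced (well bottom): (1,0,5) with a≤c, −a<b≤a
g is negative-definite; reduce −g:
−g: translate: b→-2 (≡4 mod 6), so (3,4,3)→(3,-2,2)
−g: flip: (3,-2,2)→(2,2,3)
−g: reduced (well bottom): (2,2,3) with a≤c, −a<b≤a
flip sign back: reduced form of g is (-2,-2,-3)
reduced forms (1, 0, 5) vs (-2, -2, -3) ⇒ inequivalent

no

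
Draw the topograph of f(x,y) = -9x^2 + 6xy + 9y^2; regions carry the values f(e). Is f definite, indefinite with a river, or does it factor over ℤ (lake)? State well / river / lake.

D = b²−4ac = 6² − 4·(-9)·9 = 360
D > 0 non-square ⇒ indefinite ⇒ periodic river

river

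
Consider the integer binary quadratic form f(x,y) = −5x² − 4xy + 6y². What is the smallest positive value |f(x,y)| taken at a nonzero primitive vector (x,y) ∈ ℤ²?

descent: ρ → (6,4,-5)  [lands on river]
river: ρ → (-5,6,5)
river: ρ → (5,4,-6)
river: ρ → (-6,8,3)
river: ρ → (3,10,-3)
river: ρ → (-3,8,6)
closes: descent 1, river 6
min |a| on river = 3

3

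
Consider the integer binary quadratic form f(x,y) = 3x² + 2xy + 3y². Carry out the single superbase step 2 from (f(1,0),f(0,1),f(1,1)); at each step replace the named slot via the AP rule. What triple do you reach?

start (3,3,8) = (f(1,0),f(0,1),f(1,1))
replace slot 2: 2·(3+8) − 3 = 19 → (3,19,8)

3,19,8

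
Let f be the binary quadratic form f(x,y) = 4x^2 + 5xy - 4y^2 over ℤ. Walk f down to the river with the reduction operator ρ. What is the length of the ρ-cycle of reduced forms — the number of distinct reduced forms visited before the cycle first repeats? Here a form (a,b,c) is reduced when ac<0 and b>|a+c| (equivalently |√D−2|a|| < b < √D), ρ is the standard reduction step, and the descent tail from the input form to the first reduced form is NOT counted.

D = 89, ⌊√D⌋ = 9
river: ρ → (-4,3,5)
river: ρ → (5,7,-2)
river: ρ → (-2,9,1)
river: ρ → (1,9,-2)
river: ρ → (-2,7,5)
river: ρ → (5,3,-4)
river: ρ → (-4,5,4)
river: ρ → (4,3,-5)
river: ρ → (-5,7,2)
river: ρ → (2,9,-1)
river: ρ → (-1,9,2)
river: ρ → (2,7,-5)
river: ρ → (-5,3,4)
river: ρ → (4,5,-4)
ρ-cycle length = 14 (tail of 0 descent steps not counted)

14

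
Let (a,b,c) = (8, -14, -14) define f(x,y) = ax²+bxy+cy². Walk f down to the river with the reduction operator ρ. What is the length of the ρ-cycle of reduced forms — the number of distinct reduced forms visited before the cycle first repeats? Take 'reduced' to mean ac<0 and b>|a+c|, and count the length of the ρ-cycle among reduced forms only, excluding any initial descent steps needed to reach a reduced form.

D = 644, ⌊√D⌋ = 25
descent: ρ → (-14,14,8)  [lands on river]
river: ρ → (8,18,-10)
river: ρ → (-10,22,4)
river: ρ → (4,18,-20)
river: ρ → (-20,22,2)
river: ρ → (2,22,-20)
river: ρ → (-20,18,4)
river: ρ → (4,22,-10)
river: ρ → (-10,18,8)
river: ρ → (8,14,-14)
ρ-cycle length = 10 (tail of 1 descent step not counted)

10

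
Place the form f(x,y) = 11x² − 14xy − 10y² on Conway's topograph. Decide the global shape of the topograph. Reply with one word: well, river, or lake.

D = b²−4ac = (-14)² − 4·11·(-10) = 636
D > 0 non-square ⇒ indefinite ⇒ periodic river

river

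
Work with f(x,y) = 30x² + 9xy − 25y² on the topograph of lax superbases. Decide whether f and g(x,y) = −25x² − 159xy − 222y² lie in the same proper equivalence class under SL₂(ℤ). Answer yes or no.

D₁ = 3081, D₂ = 3081
river cycle of f (length 8): (-25, 41, 14), (14, 43, -22), (-22, 45, 12), (12, 51, -10), (-10, 49, 17), (17, 53, -4), (-4, 51, 30), (30, 9, -25)
river cycle of g (length 8): (-25, 41, 14), (14, 43, -22), (-22, 45, 12), (12, 51, -10), (-10, 49, 17), (17, 53, -4), (-4, 51, 30), (30, 9, -25)
cycles coincide ⇒ equivalent

yes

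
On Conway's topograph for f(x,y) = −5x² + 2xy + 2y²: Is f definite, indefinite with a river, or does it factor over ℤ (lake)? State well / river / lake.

D = b²−4ac = 2² − 4·(-5)·2 = 44
D > 0 non-square ⇒ indefinite ⇒ periodic river

river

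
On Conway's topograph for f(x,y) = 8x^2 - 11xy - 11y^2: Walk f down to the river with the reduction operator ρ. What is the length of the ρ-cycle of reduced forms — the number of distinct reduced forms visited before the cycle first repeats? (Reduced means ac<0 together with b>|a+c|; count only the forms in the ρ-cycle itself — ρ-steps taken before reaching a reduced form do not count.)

D = 473, ⌊√D⌋ = 21
descent: ρ → (-11,11,8)  [lands on river]
river: ρ → (8,21,-1)
river: ρ → (-1,21,8)
river: ρ → (8,11,-11)
ρ-cycle length = 4 (tail of 1 descent step not counted)

4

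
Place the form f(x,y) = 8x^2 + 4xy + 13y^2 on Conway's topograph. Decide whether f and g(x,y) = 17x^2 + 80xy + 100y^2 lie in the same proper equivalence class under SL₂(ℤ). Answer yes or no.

D₁ = -400, D₂ = -400
f: reduced (well bottom): (8,4,13) with a≤c, −a<b≤a
g: translate: b→12 (≡80 mod 34), so (17,80,100)→(17,12,8)
g: flip: (17,12,8)→(8,-12,17)
g: translate: b→4 (≡-12 mod 16), so (8,-12,17)→(8,4,13)
g: reduced (well bottom): (8,4,13) with a≤c, −a<b≤a
reduced forms (8, 4, 13) vs (8, 4, 13) ⇒ equivalent

yes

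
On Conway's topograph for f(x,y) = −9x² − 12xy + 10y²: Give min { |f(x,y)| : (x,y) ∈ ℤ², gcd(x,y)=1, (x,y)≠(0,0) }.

descent: ρ → (10,12,-9)  [lands on river]
river: ρ → (-9,6,13)
river: ρ → (13,20,-2)
river: ρ → (-2,20,13)
river: ρ → (13,6,-9)
river: ρ → (-9,12,10)
river: ρ → (10,8,-11)
river: ρ → (-11,14,7)
river: ρ → (7,14,-11)
river: ρ → (-11,8,10)
closes: descent 1, river 10
min |a| on river = 2

2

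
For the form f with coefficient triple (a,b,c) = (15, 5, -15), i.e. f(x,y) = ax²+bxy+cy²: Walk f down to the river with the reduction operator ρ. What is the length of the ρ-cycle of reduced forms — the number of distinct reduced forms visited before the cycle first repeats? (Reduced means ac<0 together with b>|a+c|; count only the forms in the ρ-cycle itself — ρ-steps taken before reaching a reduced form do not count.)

D = 925, ⌊√D⌋ = 30
river: ρ → (-15,25,5)
river: ρ → (5,25,-15)
river: ρ → (-15,5,15)
river: ρ → (15,25,-5)
river: ρ → (-5,25,15)
river: ρ → (15,5,-15)
ρ-cycle length = 6 (tail of 0 descent steps not counted)

6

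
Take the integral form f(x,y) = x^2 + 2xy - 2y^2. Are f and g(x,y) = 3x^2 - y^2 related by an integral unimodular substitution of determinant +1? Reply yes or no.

D₁ = 12, D₂ = 12
river cycle of f (length 2): (-2, 2, 1), (1, 2, -2)
river cycle of g (length 2): (-1, 2, 2), (2, 2, -1)
cycles differ ⇒ inequivalent

no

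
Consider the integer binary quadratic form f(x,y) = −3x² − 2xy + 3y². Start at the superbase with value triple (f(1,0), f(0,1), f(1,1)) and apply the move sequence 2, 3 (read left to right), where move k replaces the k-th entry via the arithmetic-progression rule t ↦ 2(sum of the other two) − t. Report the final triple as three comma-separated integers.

start (-3,3,-2) = (f(1,0),f(0,1),f(1,1))
replace slot 2: 2·((-3)+(-2)) − 3 = -13 → (-3,-13,-2)
replace slot 3: 2·((-3)+(-13)) − (-2) = -30 → (-3,-13,-30)

-3,-13,-30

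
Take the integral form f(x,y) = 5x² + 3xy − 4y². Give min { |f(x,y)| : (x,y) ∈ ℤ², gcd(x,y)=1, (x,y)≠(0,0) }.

river: ρ → (-4,5,4)
river: ρ → (4,3,-5)
river: ρ → (-5,7,2)
river: ρ → (2,9,-1)
river: ρ → (-1,9,2)
river: ρ → (2,7,-5)
river: ρ → (-5,3,4)
river: ρ → (4,5,-4)
river: ρ → (-4,3,5)
river: ρ → (5,7,-2)
river: ρ → (-2,9,1)
river: ρ → (1,9,-2)
river: ρ → (-2,7,5)
river: ρ → (5,3,-4)
closes: descent 0, river 14
min |a| on river = 1

1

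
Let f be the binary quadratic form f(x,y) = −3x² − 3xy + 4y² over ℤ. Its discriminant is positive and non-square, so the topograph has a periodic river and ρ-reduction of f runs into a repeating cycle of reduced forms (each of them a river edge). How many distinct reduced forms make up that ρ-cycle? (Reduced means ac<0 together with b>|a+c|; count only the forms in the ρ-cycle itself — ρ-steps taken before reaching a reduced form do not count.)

D = 57, ⌊√D⌋ = 7
descent: ρ → (4,3,-3)  [lands on river]
river: ρ → (-3,3,4)
river: ρ → (4,5,-2)
river: ρ → (-2,7,1)
river: ρ → (1,7,-2)
river: ρ → (-2,5,4)
ρ-cycle length = 6 (tail of 1 descent step not counted)

6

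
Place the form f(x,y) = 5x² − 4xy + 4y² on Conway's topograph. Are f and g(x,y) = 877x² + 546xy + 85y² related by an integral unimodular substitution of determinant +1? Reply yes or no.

D₁ = -64, D₂ = -64
f: flip: (5,-4,4)→(4,4,5)
f: reduced (well bottom): (4,4,5) with a≤c, −a<b≤a
g: flip: (877,546,85)→(85,-546,877)
g: translate: b→-36 (≡-546 mod 170), so (85,-546,877)→(85,-36,4)
g: flip: (85,-36,4)→(4,36,85)
g: translate: b→4 (≡36 mod 8), so (4,36,85)→(4,4,5)
g: reduced (well bottom): (4,4,5) with a≤c, −a<b≤a
reduced forms (4, 4, 5) vs (4, 4, 5) ⇒ equivalent

yes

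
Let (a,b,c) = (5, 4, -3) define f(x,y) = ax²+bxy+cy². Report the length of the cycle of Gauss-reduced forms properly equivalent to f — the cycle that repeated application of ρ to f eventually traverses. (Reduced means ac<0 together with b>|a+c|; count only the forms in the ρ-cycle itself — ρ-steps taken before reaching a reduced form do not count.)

D = 76, ⌊√D⌋ = 8
river: ρ → (-3,8,1)
river: ρ → (1,8,-3)
river: ρ → (-3,4,5)
river: ρ → (5,6,-2)
river: ρ → (-2,6,5)
river: ρ → (5,4,-3)
ρ-cycle length = 6 (tail of 0 descent steps not counted)

6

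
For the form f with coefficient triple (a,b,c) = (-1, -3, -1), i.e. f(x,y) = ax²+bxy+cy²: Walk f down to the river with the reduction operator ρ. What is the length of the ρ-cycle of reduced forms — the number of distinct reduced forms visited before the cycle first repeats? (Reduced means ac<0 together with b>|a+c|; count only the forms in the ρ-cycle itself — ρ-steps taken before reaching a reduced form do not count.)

D = 5, ⌊√D⌋ = 2
descent: ρ → (-1,1,1)  [lands on river]
river: ρ → (1,1,-1)
ρ-cycle length = 2 (tail of 1 descent step not counted)

2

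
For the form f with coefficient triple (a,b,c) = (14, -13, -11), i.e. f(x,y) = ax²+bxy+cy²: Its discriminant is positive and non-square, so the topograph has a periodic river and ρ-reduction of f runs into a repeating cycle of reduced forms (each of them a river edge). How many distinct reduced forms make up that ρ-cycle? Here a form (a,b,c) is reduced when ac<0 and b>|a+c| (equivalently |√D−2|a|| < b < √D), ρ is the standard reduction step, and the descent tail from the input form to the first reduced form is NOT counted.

D = 785, ⌊√D⌋ = 28
descent: ρ → (-11,13,14)  [lands on river]
river: ρ → (14,15,-10)
river: ρ → (-10,25,4)
river: ρ → (4,23,-16)
river: ρ → (-16,9,11)
river: ρ → (11,13,-14)
river: ρ → (-14,15,10)
river: ρ → (10,25,-4)
river: ρ → (-4,23,16)
river: ρ → (16,9,-11)
ρ-cycle length = 10 (tail of 1 descent step not counted)

10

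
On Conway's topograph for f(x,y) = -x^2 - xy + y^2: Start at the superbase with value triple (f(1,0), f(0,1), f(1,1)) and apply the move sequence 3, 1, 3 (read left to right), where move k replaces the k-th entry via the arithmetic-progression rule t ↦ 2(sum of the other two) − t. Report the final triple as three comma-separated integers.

start (-1,1,-1) = (f(1,0),f(0,1),f(1,1))
replace slot 3: 2·((-1)+1) − (-1) = 1 → (-1,1,1)
replace slot 1: 2·(1+1) − (-1) = 5 → (5,1,1)
replace slot 3: 2·(5+1) − 1 = 11 → (5,1,11)

5,1,11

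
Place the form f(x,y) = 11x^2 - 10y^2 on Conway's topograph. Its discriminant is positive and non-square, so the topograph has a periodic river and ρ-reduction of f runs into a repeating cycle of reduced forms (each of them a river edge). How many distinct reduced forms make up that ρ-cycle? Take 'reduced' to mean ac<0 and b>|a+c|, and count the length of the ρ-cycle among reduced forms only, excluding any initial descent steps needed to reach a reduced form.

D = 440, ⌊√D⌋ = 20
descent: ρ → (-10,20,1)  [lands on river]
river: ρ → (1,20,-10)
ρ-cycle length = 2 (tail of 1 descent step not counted)

2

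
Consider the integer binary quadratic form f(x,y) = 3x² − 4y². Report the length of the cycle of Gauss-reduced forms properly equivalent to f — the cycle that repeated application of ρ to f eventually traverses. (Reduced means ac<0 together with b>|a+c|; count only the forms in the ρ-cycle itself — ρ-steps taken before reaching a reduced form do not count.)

D = 48, ⌊√D⌋ = 6
descent: ρ → (-4,0,3)
descent: ρ → (3,6,-1)  [lands on river]
river: ρ → (-1,6,3)
ρ-cycle length = 2 (tail of 2 descent steps not counted)

2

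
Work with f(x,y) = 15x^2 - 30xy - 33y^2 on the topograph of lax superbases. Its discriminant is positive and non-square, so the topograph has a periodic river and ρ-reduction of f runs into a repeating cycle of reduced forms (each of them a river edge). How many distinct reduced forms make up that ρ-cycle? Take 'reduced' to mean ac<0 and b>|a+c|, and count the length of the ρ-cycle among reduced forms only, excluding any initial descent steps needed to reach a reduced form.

D = 2880, ⌊√D⌋ = 53
descent: ρ → (-33,30,15)  [lands on river]
river: ρ → (15,30,-33)
river: ρ → (-33,36,12)
river: ρ → (12,36,-33)
ρ-cycle length = 4 (tail of 1 descent step not counted)

4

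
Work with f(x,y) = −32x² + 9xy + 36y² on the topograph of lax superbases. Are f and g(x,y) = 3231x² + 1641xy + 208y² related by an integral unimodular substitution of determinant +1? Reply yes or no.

D₁ = 4689, D₂ = 4689
river cycle of f (length 72): (36, 63, -5), (-5, 67, 10), (10, 53, -47), (-47, 41, 16), (16, 55, -26), (-26, 49, 22), (22, 39, -36), (-36, 33, 25), (25, 67, -2), (-2, 65, 58), … (62 more)
river cycle of g (length 72): (-5, 67, 10), (10, 53, -47), (-47, 41, 16), (16, 55, -26), (-26, 49, 22), (22, 39, -36), (-36, 33, 25), (25, 67, -2), (-2, 65, 58), (58, 51, -9), … (62 more)
cycles coincide ⇒ equivalent

yes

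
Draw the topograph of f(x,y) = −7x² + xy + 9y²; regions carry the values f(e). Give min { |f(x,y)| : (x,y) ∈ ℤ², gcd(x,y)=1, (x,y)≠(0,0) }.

descent: ρ → (9,-1,-7)
descent: ρ → (-7,15,1)  [lands on river]
river: ρ → (1,15,-7)
river: ρ → (-7,13,3)
river: ρ → (3,11,-11)
river: ρ → (-11,11,3)
river: ρ → (3,13,-7)
closes: descent 2, river 6
min |a| on river = 1

1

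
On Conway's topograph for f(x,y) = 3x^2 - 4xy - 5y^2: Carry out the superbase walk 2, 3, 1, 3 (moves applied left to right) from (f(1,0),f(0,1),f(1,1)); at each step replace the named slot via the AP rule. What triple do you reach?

start (3,-5,-6) = (f(1,0),f(0,1),f(1,1))
replace slot 2: 2·(3+(-6)) − (-5) = -1 → (3,-1,-6)
replace slot 3: 2·(3+(-1)) − (-6) = 10 → (3,-1,10)
replace slot 1: 2·((-1)+10) − 3 = 15 → (15,-1,10)
replace slot 3: 2·(15+(-1)) − 10 = 18 → (15,-1,18)

15,-1,18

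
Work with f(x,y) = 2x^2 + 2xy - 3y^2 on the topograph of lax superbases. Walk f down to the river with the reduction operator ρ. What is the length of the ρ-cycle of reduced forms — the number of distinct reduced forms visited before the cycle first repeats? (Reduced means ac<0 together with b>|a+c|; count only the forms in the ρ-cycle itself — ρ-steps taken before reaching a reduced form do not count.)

D = 28, ⌊√D⌋ = 5
river: ρ → (-3,4,1)
river: ρ → (1,4,-3)
river: ρ → (-3,2,2)
river: ρ → (2,2,-3)
ρ-cycle length = 4 (tail of 0 descent steps not counted)

4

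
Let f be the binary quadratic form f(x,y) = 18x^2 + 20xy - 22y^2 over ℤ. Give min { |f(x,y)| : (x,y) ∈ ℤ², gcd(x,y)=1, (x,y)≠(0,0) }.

river: ρ → (-22,24,16)
river: ρ → (16,40,-6)
river: ρ → (-6,44,2)
river: ρ → (2,44,-6)
river: ρ → (-6,40,16)
river: ρ → (16,24,-22)
river: ρ → (-22,20,18)
river: ρ → (18,16,-24)
river: ρ → (-24,32,10)
river: ρ → (10,28,-30)
river: ρ → (-30,32,8)
river: ρ → (8,32,-30)
river: ρ → (-30,28,10)
river: ρ → (10,32,-24)
river: ρ → (-24,16,18)
river: ρ → (18,20,-22)
closes: descent 0, river 16
min |a| on river = 2

2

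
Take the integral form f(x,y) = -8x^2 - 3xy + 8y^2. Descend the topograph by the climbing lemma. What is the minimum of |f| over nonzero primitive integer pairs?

descent: ρ → (8,3,-8)  [lands on river]
river: ρ → (-8,13,3)
river: ρ → (3,11,-12)
river: ρ → (-12,13,2)
river: ρ → (2,15,-5)
river: ρ → (-5,15,2)
river: ρ → (2,13,-12)
river: ρ → (-12,11,3)
river: ρ → (3,13,-8)
river: ρ → (-8,3,8)
river: ρ → (8,13,-3)
river: ρ → (-3,11,12)
river: ρ → (12,13,-2)
river: ρ → (-2,15,5)
river: ρ → (5,15,-2)
river: ρ → (-2,13,12)
river: ρ → (12,11,-3)
river: ρ → (-3,13,8)
closes: descent 1, river 18
min |a| on river = 2

2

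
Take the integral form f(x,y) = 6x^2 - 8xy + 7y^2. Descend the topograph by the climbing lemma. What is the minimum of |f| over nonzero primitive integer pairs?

translate: b→4 (≡-8 mod 12), so (6,-8,7)→(6,4,5)
flip: (6,4,5)→(5,-4,6)
reduced (well bottom): (5,-4,6) with a≤c, −a<b≤a
well minimum = a = 5

5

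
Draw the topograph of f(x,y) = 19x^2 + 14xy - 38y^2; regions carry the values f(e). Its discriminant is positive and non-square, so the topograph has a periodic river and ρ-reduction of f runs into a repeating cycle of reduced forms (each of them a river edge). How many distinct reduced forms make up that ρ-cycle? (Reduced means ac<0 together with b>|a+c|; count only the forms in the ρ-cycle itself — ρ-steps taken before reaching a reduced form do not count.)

D = 3084, ⌊√D⌋ = 55
descent: ρ → (-38,-14,19)
descent: ρ → (19,52,-5)  [lands on river]
river: ρ → (-5,48,39)
river: ρ → (39,30,-14)
river: ρ → (-14,54,3)
river: ρ → (3,54,-14)
river: ρ → (-14,30,39)
river: ρ → (39,48,-5)
river: ρ → (-5,52,19)
river: ρ → (19,24,-33)
river: ρ → (-33,42,10)
river: ρ → (10,38,-41)
river: ρ → (-41,44,7)
river: ρ → (7,54,-6)
river: ρ → (-6,54,7)
river: ρ → (7,44,-41)
river: ρ → (-41,38,10)
river: ρ → (10,42,-33)
river: ρ → (-33,24,19)
ρ-cycle length = 18 (tail of 2 descent steps not counted)

18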